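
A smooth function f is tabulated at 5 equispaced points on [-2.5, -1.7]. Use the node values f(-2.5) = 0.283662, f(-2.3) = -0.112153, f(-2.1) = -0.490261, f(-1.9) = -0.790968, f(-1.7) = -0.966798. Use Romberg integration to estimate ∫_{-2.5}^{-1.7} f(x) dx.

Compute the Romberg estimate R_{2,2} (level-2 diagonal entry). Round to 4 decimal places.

-0.3517

R_{0,0} (trapezoid, 1 panel, h=0.8000): -0.273254
R_{1,0} (trapezoid, 2 panels, h=0.4000): -0.332732
R_{2,0} (trapezoid, 4 panels, h=0.2000): -0.346990
R_{1,1} = -0.332732 + (-0.332732 − (-0.273254))/3 = -0.352558
R_{2,1} = -0.346990 + (-0.346990 − (-0.332732))/3 = -0.351743
R_{2,2} = -0.351743 + (-0.351743 − (-0.352558))/15 = -0.351689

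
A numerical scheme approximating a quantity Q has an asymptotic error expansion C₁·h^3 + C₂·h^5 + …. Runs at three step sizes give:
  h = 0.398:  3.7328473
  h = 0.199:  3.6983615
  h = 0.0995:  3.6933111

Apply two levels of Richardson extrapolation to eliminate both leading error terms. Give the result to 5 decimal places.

First eliminate the h^3 term (factor 2^3 = 8):
  B₁ = (8·3.6983615 − 3.7328473)/7 = 3.6934350
  B₂ = (8·3.6933111 − 3.6983615)/7 = 3.6925896
Then eliminate the h^5 term (factor 2^5 = 32):
  (32·3.6925896 − 3.6934350)/31 = 3.6925623

3.69256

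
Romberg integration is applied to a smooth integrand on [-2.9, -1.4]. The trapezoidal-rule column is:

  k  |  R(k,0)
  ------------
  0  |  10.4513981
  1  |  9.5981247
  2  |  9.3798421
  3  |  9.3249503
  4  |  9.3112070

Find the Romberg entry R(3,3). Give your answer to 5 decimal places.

9.30662

R(1,1) = 9.5981247 + (9.5981247 − 10.4513981)/3 = 9.3137002
R(2,1) = 9.3798421 + (9.3798421 − 9.5981247)/3 = 9.3070812
R(3,1) = 9.3249503 + (9.3249503 − 9.3798421)/3 = 9.3066530
R(2,2) = 9.3070812 + (9.3070812 − 9.3137002)/15 = 9.3066399
R(3,2) = (16·9.3066530 − 9.3070812) / 15 = 9.3066245
R(3,3) = 9.3066245 + (9.3066245 − 9.3066399)/63 = 9.3066243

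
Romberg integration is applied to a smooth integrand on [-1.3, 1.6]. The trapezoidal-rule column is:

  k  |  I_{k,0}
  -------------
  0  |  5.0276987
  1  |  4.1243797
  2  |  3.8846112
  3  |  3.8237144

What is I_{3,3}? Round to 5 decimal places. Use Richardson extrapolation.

3.80333

I_{1,1} = (4·4.1243797 − 5.0276987) / 3 = 3.8232734
I_{2,1} = (4·3.8846112 − 4.1243797) / 3 = 3.8046884
I_{3,1} = (4·3.8237144 − 3.8846112) / 3 = 3.8034155
I_{2,2} = 3.8046884 + (3.8046884 − 3.8232734)/15 = 3.8034494
I_{3,2} = (16·3.8034155 − 3.8046884) / 15 = 3.8033306
I_{3,3} = (64·3.8033306 − 3.8034494) / 63 = 3.8033287
(Column j=1 coincides with Simpson's rule on the same nodes.)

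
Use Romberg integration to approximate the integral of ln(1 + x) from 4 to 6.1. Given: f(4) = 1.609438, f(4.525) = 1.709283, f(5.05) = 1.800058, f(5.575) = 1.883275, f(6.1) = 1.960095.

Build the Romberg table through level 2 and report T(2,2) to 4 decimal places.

T(0,0) (trapezoid, 1 panel, h=2.1000): 3.748010
T(1,0) (trapezoid, 2 panels, h=1.0500): 3.764066
T(2,0) (trapezoid, 4 panels, h=0.5250): 3.768126
T(1,1) = 3.764066 + (3.764066 − 3.748010)/3 = 3.769418
T(2,1) = 3.768126 + (3.768126 − 3.764066)/3 = 3.769479
T(2,2) = 3.769479 + (3.769479 − 3.769418)/15 = 3.769483

3.7695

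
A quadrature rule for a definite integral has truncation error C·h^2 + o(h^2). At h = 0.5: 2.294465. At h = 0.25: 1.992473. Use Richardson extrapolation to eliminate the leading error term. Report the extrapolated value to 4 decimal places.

1.8918

Extrapolated value = (4·A(h/2) − A(h)) / (4 − 1)
= (4·1.992473 − 2.294465) / 3
= 5.675427 / 3 = 1.891809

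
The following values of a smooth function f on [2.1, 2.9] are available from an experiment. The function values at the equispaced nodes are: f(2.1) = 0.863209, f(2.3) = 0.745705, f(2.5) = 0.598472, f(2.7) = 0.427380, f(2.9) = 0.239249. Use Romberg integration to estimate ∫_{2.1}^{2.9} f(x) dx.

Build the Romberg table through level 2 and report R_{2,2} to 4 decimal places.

R_{0,0} (trapezoid, 1 panel, h=0.8000): 0.440983
R_{1,0} (trapezoid, 2 panels, h=0.4000): 0.459880
R_{2,0} (trapezoid, 4 panels, h=0.2000): 0.464557
R_{1,1} = 0.459880 + (0.459880 − 0.440983)/3 = 0.466179
R_{2,1} = 0.464557 + (0.464557 − 0.459880)/3 = 0.466116
R_{2,2} = 0.466116 + (0.466116 − 0.466179)/15 = 0.466112

0.4661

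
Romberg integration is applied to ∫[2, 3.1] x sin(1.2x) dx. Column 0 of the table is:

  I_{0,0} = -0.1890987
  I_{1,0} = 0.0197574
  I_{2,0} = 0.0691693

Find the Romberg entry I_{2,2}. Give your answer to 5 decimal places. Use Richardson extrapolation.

Richardson extrapolation on the trapezoidal column (denominator 4−1=3):
I_{1,1} = 0.0197574 + (0.0197574 − (-0.1890987))/3 = 0.0893761
I_{2,1} = 0.0691693 + (0.0691693 − 0.0197574)/3 = 0.0856399
I_{2,2} = (16·0.0856399 − 0.0893761) / 15 = 0.0853908

0.08539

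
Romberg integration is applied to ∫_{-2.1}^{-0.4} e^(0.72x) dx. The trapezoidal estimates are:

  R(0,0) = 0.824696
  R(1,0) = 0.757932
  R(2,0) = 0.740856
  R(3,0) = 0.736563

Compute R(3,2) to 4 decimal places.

Richardson extrapolation on the trapezoidal column (denominator 4−1=3):
R(2,1) = 0.740856 + (0.740856 − 0.757932)/3 = 0.735164
R(3,1) = 0.736563 + (0.736563 − 0.740856)/3 = 0.735132
R(3,2) = (16·0.735132 − 0.735164) / 15 = 0.735130

0.7351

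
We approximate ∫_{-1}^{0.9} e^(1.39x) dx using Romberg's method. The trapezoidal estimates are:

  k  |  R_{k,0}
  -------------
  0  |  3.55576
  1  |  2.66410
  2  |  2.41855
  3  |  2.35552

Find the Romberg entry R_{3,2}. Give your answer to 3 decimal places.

Richardson extrapolation on the trapezoidal column (denominator 4−1=3):
R_{2,1} = 2.41855 + (2.41855 − 2.66410)/3 = 2.33670
R_{3,1} = 2.35552 + (2.35552 − 2.41855)/3 = 2.33451
R_{3,2} = (16·2.33451 − 2.33670) / 15 = 2.33436
(Column j=1 coincides with Simpson's rule on the same nodes.)

2.334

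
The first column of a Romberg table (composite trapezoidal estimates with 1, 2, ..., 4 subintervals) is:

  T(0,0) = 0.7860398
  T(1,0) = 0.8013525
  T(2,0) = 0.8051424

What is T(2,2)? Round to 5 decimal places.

T(1,1) = (4·0.8013525 − 0.7860398) / 3 = 0.8064567
T(2,1) = (4·0.8051424 − 0.8013525) / 3 = 0.8064057
T(2,2) = 0.8064057 + (0.8064057 − 0.8064567)/15 = 0.8064023
(Column j=1 coincides with Simpson's rule on the same nodes.)

0.80640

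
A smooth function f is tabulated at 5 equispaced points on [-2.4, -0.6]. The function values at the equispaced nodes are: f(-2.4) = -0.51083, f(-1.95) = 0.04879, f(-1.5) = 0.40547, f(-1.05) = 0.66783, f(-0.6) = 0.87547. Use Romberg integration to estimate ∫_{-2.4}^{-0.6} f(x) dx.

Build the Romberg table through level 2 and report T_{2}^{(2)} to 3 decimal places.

T_{0}^{(0)} (trapezoid, 1 panel, h=1.8000): 0.32818
T_{1}^{(0)} (trapezoid, 2 panels, h=0.9000): 0.52901
T_{2}^{(0)} (trapezoid, 4 panels, h=0.4500): 0.58698
T_{1}^{(1)} = 0.52901 + (0.52901 − 0.32818)/3 = 0.59595
T_{2}^{(1)} = 0.58698 + (0.58698 − 0.52901)/3 = 0.60630
T_{2}^{(2)} = 0.60630 + (0.60630 − 0.59595)/15 = 0.60699

0.607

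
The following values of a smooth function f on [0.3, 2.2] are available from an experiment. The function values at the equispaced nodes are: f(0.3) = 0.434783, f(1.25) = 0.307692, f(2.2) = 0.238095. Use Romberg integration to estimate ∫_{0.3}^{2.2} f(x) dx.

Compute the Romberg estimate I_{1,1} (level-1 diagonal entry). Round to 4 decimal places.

0.6028

I_{0,0} (trapezoid, 1 panel, h=1.9000): 0.639234
I_{1,0} (trapezoid, 2 panels, h=0.9500): 0.611924
I_{1,1} = 0.611924 + (0.611924 − 0.639234)/3 = 0.602821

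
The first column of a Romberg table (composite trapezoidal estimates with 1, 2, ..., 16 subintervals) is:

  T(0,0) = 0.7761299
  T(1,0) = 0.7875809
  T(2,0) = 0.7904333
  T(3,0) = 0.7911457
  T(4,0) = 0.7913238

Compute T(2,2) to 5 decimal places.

Richardson extrapolation on the trapezoidal column (denominator 4−1=3):
T(1,1) = 0.7875809 + (0.7875809 − 0.7761299)/3 = 0.7913979
T(2,1) = (4·0.7904333 − 0.7875809) / 3 = 0.7913841
T(2,2) = (16·0.7913841 − 0.7913979) / 15 = 0.7913832

0.79138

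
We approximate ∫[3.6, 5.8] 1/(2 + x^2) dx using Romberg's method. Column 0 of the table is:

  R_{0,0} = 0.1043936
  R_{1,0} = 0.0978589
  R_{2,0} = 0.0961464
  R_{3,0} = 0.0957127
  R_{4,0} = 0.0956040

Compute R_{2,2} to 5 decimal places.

0.09557

Richardson extrapolation on the trapezoidal column (denominator 4−1=3):
R_{1,1} = 0.0978589 + (0.0978589 − 0.1043936)/3 = 0.0956807
R_{2,1} = 0.0961464 + (0.0961464 − 0.0978589)/3 = 0.0955756
R_{2,2} = 0.0955756 + (0.0955756 − 0.0956807)/15 = 0.0955686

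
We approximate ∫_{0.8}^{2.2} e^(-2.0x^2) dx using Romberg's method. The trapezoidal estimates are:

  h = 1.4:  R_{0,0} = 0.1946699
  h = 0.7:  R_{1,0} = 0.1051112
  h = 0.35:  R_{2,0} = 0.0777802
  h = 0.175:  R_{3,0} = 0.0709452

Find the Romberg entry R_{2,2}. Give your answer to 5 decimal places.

0.06823

R_{1,1} = 0.1051112 + (0.1051112 − 0.1946699)/3 = 0.0752583
R_{2,1} = 0.0777802 + (0.0777802 − 0.1051112)/3 = 0.0686699
R_{2,2} = (16·0.0686699 − 0.0752583) / 15 = 0.0682307
(Column j=1 coincides with Simpson's rule on the same nodes.)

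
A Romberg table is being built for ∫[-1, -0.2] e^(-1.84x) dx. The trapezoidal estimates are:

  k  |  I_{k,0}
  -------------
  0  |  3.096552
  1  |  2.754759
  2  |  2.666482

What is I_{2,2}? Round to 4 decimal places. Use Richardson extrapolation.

I_{1,1} = 2.754759 + (2.754759 − 3.096552)/3 = 2.640828
I_{2,1} = (4·2.666482 − 2.754759) / 3 = 2.637056
I_{2,2} = 2.637056 + (2.637056 − 2.640828)/15 = 2.636805
(Column j=1 coincides with Simpson's rule on the same nodes.)

2.6368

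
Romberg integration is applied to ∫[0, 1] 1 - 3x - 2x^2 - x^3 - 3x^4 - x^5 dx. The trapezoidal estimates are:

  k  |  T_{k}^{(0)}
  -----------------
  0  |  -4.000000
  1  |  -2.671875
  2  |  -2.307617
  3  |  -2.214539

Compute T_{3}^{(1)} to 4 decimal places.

Richardson extrapolation on the trapezoidal column (denominator 4−1=3):
T_{3}^{(1)} = -2.214539 + (-2.214539 − (-2.307617))/3 = -2.183513
(Column j=1 coincides with Simpson's rule on the same nodes.)

-2.1835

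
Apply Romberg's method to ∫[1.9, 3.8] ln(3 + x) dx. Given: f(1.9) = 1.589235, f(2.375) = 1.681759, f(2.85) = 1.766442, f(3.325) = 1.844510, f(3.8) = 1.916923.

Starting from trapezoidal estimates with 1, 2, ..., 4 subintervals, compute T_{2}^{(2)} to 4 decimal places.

T_{0}^{(0)} (trapezoid, 1 panel, h=1.9000): 3.330850
T_{1}^{(0)} (trapezoid, 2 panels, h=0.9500): 3.343545
T_{2}^{(0)} (trapezoid, 4 panels, h=0.4750): 3.346750
T_{1}^{(1)} = 3.343545 + (3.343545 − 3.330850)/3 = 3.347777
T_{2}^{(1)} = 3.346750 + (3.346750 − 3.343545)/3 = 3.347818
T_{2}^{(2)} = 3.347818 + (3.347818 − 3.347777)/15 = 3.347821

3.3478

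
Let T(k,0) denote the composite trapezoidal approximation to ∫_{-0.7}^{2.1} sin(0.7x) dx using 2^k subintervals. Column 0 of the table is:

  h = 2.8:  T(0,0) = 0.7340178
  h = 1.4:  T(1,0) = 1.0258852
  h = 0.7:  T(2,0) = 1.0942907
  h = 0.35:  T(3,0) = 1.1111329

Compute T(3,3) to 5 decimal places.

Richardson extrapolation on the trapezoidal column (denominator 4−1=3):
T(1,1) = 1.0258852 + (1.0258852 − 0.7340178)/3 = 1.1231743
T(2,1) = (4·1.0942907 − 1.0258852) / 3 = 1.1170925
T(3,1) = (4·1.1111329 − 1.0942907) / 3 = 1.1167470
T(2,2) = (16·1.1170925 − 1.1231743) / 15 = 1.1166870
T(3,2) = 1.1167470 + (1.1167470 − 1.1170925)/15 = 1.1167240
T(3,3) = 1.1167240 + (1.1167240 − 1.1166870)/63 = 1.1167246

1.11672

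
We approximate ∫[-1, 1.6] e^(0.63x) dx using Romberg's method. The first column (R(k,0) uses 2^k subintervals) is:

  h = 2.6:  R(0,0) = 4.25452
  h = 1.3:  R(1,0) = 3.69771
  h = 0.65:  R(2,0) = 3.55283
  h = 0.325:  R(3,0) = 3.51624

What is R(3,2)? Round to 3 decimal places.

3.504

R(2,1) = (4·3.55283 − 3.69771) / 3 = 3.50454
R(3,1) = 3.51624 + (3.51624 − 3.55283)/3 = 3.50404
R(3,2) = 3.50404 + (3.50404 − 3.50454)/15 = 3.50401
(Column j=1 coincides with Simpson's rule on the same nodes.)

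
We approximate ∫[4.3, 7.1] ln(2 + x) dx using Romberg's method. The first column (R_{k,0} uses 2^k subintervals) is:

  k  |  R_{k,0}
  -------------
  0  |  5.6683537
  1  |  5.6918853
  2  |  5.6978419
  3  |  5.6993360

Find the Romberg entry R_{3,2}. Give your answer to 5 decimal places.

R_{2,1} = (4·5.6978419 − 5.6918853) / 3 = 5.6998274
R_{3,1} = (4·5.6993360 − 5.6978419) / 3 = 5.6998340
R_{3,2} = 5.6998340 + (5.6998340 − 5.6998274)/15 = 5.6998344

5.69983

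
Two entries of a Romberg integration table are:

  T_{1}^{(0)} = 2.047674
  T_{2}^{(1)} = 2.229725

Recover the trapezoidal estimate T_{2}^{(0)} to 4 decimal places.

From T_{2}^{(1)} = (4·T_{2}^{(0)} − T_{1}^{(0)})/3, solve for T_{2}^{(0)}:
4·T_{2}^{(0)} = 3·2.229725 + 2.047674 = 8.736849
T_{2}^{(0)} = 2.184212

2.1842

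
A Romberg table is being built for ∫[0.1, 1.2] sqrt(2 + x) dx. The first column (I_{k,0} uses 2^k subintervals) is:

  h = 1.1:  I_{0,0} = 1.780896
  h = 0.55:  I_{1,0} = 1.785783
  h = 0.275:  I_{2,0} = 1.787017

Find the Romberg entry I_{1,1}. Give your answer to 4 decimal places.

1.7874

Richardson extrapolation on the trapezoidal column (denominator 4−1=3):
I_{1,1} = 1.785783 + (1.785783 − 1.780896)/3 = 1.787412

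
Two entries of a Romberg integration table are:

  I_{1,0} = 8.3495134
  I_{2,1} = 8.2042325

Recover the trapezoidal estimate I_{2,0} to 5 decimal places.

From I_{2,1} = (4·I_{2,0} − I_{1,0})/3, solve for I_{2,0}:
4·I_{2,0} = 3·8.2042325 + 8.3495134 = 32.9622109
I_{2,0} = 8.2405527

8.24055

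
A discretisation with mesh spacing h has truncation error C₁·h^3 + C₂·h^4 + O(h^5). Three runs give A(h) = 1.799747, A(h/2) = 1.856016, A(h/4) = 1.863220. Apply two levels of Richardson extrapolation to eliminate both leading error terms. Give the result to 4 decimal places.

First eliminate the h^3 term (factor 2^3 = 8):
  B₁ = (8·1.856016 − 1.799747)/7 = 1.864054
  B₂ = (8·1.863220 − 1.856016)/7 = 1.864249
Then eliminate the h^4 term (factor 2^4 = 16):
  (16·1.864249 − 1.864054)/15 = 1.864262

1.8643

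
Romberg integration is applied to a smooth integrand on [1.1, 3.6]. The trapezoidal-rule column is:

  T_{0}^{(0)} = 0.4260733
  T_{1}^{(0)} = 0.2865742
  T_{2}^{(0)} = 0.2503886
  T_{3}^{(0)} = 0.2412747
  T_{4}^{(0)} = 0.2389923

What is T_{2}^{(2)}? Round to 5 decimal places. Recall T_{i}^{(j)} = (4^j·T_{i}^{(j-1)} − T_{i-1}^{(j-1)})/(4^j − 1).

Richardson extrapolation on the trapezoidal column (denominator 4−1=3):
T_{1}^{(1)} = (4·0.2865742 − 0.4260733) / 3 = 0.2400745
T_{2}^{(1)} = (4·0.2503886 − 0.2865742) / 3 = 0.2383267
T_{2}^{(2)} = (16·0.2383267 − 0.2400745) / 15 = 0.2382102
(Column j=1 coincides with Simpson's rule on the same nodes.)

0.23821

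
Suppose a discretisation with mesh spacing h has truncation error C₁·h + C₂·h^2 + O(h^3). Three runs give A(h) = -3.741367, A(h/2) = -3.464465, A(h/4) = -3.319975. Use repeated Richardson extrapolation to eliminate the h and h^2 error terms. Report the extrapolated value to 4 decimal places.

-3.1715

First eliminate the h term (factor 2^1 = 2):
  B₁ = (2·(-3.464465) − (-3.741367))/1 = -3.187563
  B₂ = (2·(-3.319975) − (-3.464465))/1 = -3.175485
Then eliminate the h^2 term (factor 2^2 = 4):
  (4·(-3.175485) − (-3.187563))/3 = -3.171459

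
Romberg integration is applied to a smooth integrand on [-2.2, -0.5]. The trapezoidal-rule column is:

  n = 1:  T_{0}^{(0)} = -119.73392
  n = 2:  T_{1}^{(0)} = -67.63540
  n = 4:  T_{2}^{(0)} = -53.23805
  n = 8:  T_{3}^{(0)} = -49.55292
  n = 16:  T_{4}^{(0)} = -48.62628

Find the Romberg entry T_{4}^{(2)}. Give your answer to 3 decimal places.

T_{3}^{(1)} = -49.55292 + (-49.55292 − (-53.23805))/3 = -48.32454
T_{4}^{(1)} = (4·(-48.62628) − (-49.55292)) / 3 = -48.31740
T_{4}^{(2)} = -48.31740 + (-48.31740 − (-48.32454))/15 = -48.31692

-48.317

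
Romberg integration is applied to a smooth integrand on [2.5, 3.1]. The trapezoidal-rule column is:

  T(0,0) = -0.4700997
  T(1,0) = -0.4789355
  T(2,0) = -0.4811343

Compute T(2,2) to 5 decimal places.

-0.48187

Richardson extrapolation on the trapezoidal column (denominator 4−1=3):
T(1,1) = -0.4789355 + (-0.4789355 − (-0.4700997))/3 = -0.4818808
T(2,1) = -0.4811343 + (-0.4811343 − (-0.4789355))/3 = -0.4818672
T(2,2) = -0.4818672 + (-0.4818672 − (-0.4818808))/15 = -0.4818663
(Column j=1 coincides with Simpson's rule on the same nodes.)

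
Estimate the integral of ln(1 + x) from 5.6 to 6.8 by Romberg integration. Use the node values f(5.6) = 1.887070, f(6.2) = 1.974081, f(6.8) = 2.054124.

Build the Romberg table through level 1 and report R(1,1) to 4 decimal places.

2.3675

R(0,0) (trapezoid, 1 panel, h=1.2000): 2.364716
R(1,0) (trapezoid, 2 panels, h=0.6000): 2.366807
R(1,1) = 2.366807 + (2.366807 − 2.364716)/3 = 2.367504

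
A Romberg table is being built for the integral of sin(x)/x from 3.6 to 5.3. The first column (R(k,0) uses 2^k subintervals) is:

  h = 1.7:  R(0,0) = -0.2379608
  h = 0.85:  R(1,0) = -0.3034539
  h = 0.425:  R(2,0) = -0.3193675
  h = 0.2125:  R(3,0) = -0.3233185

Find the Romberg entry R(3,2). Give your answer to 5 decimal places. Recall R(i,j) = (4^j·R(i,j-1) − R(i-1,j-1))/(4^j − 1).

Richardson extrapolation on the trapezoidal column (denominator 4−1=3):
R(2,1) = (4·(-0.3193675) − (-0.3034539)) / 3 = -0.3246720
R(3,1) = (4·(-0.3233185) − (-0.3193675)) / 3 = -0.3246355
R(3,2) = (16·(-0.3246355) − (-0.3246720)) / 15 = -0.3246331
(Column j=1 coincides with Simpson's rule on the same nodes.)

-0.32463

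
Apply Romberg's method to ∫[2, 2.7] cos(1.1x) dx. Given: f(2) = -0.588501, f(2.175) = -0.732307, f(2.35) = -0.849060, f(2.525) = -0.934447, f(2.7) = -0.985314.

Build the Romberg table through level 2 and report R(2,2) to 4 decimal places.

-0.5798

R(0,0) (trapezoid, 1 panel, h=0.7000): -0.550835
R(1,0) (trapezoid, 2 panels, h=0.3500): -0.572589
R(2,0) (trapezoid, 4 panels, h=0.1750): -0.577976
R(1,1) = -0.572589 + (-0.572589 − (-0.550835))/3 = -0.579840
R(2,1) = -0.577976 + (-0.577976 − (-0.572589))/3 = -0.579772
R(2,2) = -0.579772 + (-0.579772 − (-0.579840))/15 = -0.579767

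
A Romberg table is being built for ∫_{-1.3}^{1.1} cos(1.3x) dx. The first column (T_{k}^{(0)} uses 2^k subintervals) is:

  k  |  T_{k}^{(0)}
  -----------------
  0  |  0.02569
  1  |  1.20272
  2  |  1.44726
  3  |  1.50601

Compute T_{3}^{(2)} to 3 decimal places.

1.525

Richardson extrapolation on the trapezoidal column (denominator 4−1=3):
T_{2}^{(1)} = (4·1.44726 − 1.20272) / 3 = 1.52877
T_{3}^{(1)} = (4·1.50601 − 1.44726) / 3 = 1.52559
T_{3}^{(2)} = 1.52559 + (1.52559 − 1.52877)/15 = 1.52538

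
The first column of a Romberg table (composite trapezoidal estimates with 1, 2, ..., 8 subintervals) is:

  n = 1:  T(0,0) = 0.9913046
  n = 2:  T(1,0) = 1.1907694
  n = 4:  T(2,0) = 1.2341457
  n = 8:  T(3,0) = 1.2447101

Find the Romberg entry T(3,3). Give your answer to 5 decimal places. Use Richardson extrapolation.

T(1,1) = 1.1907694 + (1.1907694 − 0.9913046)/3 = 1.2572577
T(2,1) = (4·1.2341457 − 1.1907694) / 3 = 1.2486045
T(3,1) = (4·1.2447101 − 1.2341457) / 3 = 1.2482316
T(2,2) = 1.2486045 + (1.2486045 − 1.2572577)/15 = 1.2480276
T(3,2) = (16·1.2482316 − 1.2486045) / 15 = 1.2482067
T(3,3) = 1.2482067 + (1.2482067 − 1.2480276)/63 = 1.2482095

1.24821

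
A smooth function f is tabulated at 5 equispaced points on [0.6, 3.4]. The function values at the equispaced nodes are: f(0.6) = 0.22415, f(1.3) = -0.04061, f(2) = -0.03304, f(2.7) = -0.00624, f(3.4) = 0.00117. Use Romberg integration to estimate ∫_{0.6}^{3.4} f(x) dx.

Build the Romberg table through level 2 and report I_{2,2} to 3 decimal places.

-0.010

I_{0,0} (trapezoid, 1 panel, h=2.8000): 0.31545
I_{1,0} (trapezoid, 2 panels, h=1.4000): 0.11147
I_{2,0} (trapezoid, 4 panels, h=0.7000): 0.02294
I_{1,1} = 0.11147 + (0.11147 − 0.31545)/3 = 0.04348
I_{2,1} = 0.02294 + (0.02294 − 0.11147)/3 = -0.00657
I_{2,2} = -0.00657 + (-0.00657 − 0.04348)/15 = -0.00991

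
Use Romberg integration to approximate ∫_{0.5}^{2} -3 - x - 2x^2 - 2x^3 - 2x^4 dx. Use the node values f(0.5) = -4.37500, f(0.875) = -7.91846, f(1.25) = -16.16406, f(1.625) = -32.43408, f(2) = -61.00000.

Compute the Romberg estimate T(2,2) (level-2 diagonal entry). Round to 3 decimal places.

-32.381

T(0,0) (trapezoid, 1 panel, h=1.5000): -49.03125
T(1,0) (trapezoid, 2 panels, h=0.7500): -36.63867
T(2,0) (trapezoid, 4 panels, h=0.3750): -33.45154
T(1,1) = -36.63867 + (-36.63867 − (-49.03125))/3 = -32.50781
T(2,1) = -33.45154 + (-33.45154 − (-36.63867))/3 = -32.38916
T(2,2) = -32.38916 + (-32.38916 − (-32.50781))/15 = -32.38125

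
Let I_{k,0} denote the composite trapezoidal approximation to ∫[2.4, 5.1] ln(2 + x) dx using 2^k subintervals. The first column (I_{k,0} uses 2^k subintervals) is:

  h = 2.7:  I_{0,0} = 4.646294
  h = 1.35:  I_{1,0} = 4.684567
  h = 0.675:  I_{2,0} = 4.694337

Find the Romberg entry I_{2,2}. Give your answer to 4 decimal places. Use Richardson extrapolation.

I_{1,1} = (4·4.684567 − 4.646294) / 3 = 4.697325
I_{2,1} = (4·4.694337 − 4.684567) / 3 = 4.697594
I_{2,2} = 4.697594 + (4.697594 − 4.697325)/15 = 4.697612

4.6976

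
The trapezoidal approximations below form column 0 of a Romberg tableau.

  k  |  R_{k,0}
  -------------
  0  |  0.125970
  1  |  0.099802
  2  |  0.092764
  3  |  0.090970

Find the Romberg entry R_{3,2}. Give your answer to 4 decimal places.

0.0904

R_{2,1} = (4·0.092764 − 0.099802) / 3 = 0.090418
R_{3,1} = (4·0.090970 − 0.092764) / 3 = 0.090372
R_{3,2} = (16·0.090372 − 0.090418) / 15 = 0.090369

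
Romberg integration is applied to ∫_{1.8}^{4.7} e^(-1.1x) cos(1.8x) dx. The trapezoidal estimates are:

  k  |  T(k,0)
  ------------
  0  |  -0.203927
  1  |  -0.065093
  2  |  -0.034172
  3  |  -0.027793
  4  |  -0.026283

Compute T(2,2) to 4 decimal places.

Richardson extrapolation on the trapezoidal column (denominator 4−1=3):
T(1,1) = -0.065093 + (-0.065093 − (-0.203927))/3 = -0.018815
T(2,1) = (4·(-0.034172) − (-0.065093)) / 3 = -0.023865
T(2,2) = -0.023865 + (-0.023865 − (-0.018815))/15 = -0.024202

-0.0242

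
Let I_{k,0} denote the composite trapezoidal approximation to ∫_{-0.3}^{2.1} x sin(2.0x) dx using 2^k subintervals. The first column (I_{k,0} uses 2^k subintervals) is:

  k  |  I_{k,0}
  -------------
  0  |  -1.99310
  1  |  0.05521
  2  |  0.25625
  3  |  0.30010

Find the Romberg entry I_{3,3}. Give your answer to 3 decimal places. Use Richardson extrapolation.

0.314

I_{1,1} = 0.05521 + (0.05521 − (-1.99310))/3 = 0.73798
I_{2,1} = (4·0.25625 − 0.05521) / 3 = 0.32326
I_{3,1} = (4·0.30010 − 0.25625) / 3 = 0.31472
I_{2,2} = (16·0.32326 − 0.73798) / 15 = 0.29561
I_{3,2} = 0.31472 + (0.31472 − 0.32326)/15 = 0.31415
I_{3,3} = (64·0.31415 − 0.29561) / 63 = 0.31444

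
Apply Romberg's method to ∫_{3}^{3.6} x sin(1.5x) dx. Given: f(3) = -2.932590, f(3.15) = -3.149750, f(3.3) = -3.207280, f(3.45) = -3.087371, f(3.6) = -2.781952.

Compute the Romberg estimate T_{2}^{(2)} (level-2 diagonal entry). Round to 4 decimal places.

-1.8538

T_{0}^{(0)} (trapezoid, 1 panel, h=0.6000): -1.714363
T_{1}^{(0)} (trapezoid, 2 panels, h=0.3000): -1.819365
T_{2}^{(0)} (trapezoid, 4 panels, h=0.1500): -1.845251
T_{1}^{(1)} = -1.819365 + (-1.819365 − (-1.714363))/3 = -1.854366
T_{2}^{(1)} = -1.845251 + (-1.845251 − (-1.819365))/3 = -1.853880
T_{2}^{(2)} = -1.853880 + (-1.853880 − (-1.854366))/15 = -1.853848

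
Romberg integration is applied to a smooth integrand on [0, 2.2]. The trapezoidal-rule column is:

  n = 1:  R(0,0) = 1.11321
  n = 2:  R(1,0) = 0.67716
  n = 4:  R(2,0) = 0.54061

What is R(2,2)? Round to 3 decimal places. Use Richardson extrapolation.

Richardson extrapolation on the trapezoidal column (denominator 4−1=3):
R(1,1) = 0.67716 + (0.67716 − 1.11321)/3 = 0.53181
R(2,1) = (4·0.54061 − 0.67716) / 3 = 0.49509
R(2,2) = 0.49509 + (0.49509 − 0.53181)/15 = 0.49264
(Column j=1 coincides with Simpson's rule on the same nodes.)

0.493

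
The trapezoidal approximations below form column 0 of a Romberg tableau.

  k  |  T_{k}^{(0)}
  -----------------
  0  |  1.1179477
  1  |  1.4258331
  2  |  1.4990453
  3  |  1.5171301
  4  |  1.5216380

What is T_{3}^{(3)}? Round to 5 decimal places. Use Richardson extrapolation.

T_{1}^{(1)} = (4·1.4258331 − 1.1179477) / 3 = 1.5284616
T_{2}^{(1)} = (4·1.4990453 − 1.4258331) / 3 = 1.5234494
T_{3}^{(1)} = (4·1.5171301 − 1.4990453) / 3 = 1.5231584
T_{2}^{(2)} = (16·1.5234494 − 1.5284616) / 15 = 1.5231153
T_{3}^{(2)} = (16·1.5231584 − 1.5234494) / 15 = 1.5231390
T_{3}^{(3)} = 1.5231390 + (1.5231390 − 1.5231153)/63 = 1.5231394

1.52314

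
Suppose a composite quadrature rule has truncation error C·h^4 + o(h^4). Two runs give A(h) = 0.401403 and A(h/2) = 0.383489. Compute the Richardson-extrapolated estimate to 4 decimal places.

Extrapolated value = (16·A(h/2) − A(h)) / (16 − 1)
= (16·0.383489 − 0.401403) / 15
= 5.734421 / 15 = 0.382295

0.3823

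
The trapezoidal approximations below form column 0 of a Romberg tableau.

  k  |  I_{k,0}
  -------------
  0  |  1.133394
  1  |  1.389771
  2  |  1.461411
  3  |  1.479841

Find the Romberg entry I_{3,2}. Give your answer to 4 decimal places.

Richardson extrapolation on the trapezoidal column (denominator 4−1=3):
I_{2,1} = (4·1.461411 − 1.389771) / 3 = 1.485291
I_{3,1} = (4·1.479841 − 1.461411) / 3 = 1.485984
I_{3,2} = (16·1.485984 − 1.485291) / 15 = 1.486030

1.4860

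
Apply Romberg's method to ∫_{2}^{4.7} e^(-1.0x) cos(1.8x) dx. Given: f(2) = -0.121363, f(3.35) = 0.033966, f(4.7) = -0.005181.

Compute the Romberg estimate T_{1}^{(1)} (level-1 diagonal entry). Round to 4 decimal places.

0.0042

T_{0}^{(0)} (trapezoid, 1 panel, h=2.7000): -0.170834
T_{1}^{(0)} (trapezoid, 2 panels, h=1.3500): -0.039563
T_{1}^{(1)} = -0.039563 + (-0.039563 − (-0.170834))/3 = 0.004194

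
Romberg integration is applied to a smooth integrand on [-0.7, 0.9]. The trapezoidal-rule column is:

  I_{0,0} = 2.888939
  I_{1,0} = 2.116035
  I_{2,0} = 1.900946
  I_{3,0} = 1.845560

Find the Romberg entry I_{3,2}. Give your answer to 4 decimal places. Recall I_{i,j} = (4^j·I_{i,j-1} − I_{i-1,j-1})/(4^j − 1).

1.8270

Richardson extrapolation on the trapezoidal column (denominator 4−1=3):
I_{2,1} = 1.900946 + (1.900946 − 2.116035)/3 = 1.829250
I_{3,1} = (4·1.845560 − 1.900946) / 3 = 1.827098
I_{3,2} = (16·1.827098 − 1.829250) / 15 = 1.826955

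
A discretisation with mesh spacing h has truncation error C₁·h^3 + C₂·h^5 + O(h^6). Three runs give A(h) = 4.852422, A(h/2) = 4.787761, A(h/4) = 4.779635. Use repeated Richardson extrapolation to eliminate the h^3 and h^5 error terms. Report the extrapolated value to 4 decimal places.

First eliminate the h^3 term (factor 2^3 = 8):
  B₁ = (8·4.787761 − 4.852422)/7 = 4.778524
  B₂ = (8·4.779635 − 4.787761)/7 = 4.778474
Then eliminate the h^5 term (factor 2^5 = 32):
  (32·4.778474 − 4.778524)/31 = 4.778472

4.7785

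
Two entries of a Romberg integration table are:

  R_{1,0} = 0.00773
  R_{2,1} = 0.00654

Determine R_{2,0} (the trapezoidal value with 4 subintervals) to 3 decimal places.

From R_{2,1} = (4·R_{2,0} − R_{1,0})/3, solve for R_{2,0}:
4·R_{2,0} = 3·0.00654 + 0.00773 = 0.02735
R_{2,0} = 0.00684

0.007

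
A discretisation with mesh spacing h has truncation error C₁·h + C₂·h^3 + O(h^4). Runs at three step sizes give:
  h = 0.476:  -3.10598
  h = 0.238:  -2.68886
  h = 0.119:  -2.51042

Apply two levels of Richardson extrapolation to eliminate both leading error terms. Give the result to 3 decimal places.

-2.341

First eliminate the h term (factor 2^1 = 2):
  B₁ = (2·(-2.68886) − (-3.10598))/1 = -2.27174
  B₂ = (2·(-2.51042) − (-2.68886))/1 = -2.33198
Then eliminate the h^3 term (factor 2^3 = 8):
  (8·(-2.33198) − (-2.27174))/7 = -2.34059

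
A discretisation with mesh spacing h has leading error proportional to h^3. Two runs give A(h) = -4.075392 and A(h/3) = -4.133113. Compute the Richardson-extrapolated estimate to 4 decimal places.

-4.1353

The leading error scales as h^3; refining by a factor of 3 reduces it by 3^3 = 27.
Extrapolated value = (27·A(h/3) − A(h)) / (27 − 1)
= (27·(-4.133113) − (-4.075392)) / 26
= -107.518659 / 26 = -4.135333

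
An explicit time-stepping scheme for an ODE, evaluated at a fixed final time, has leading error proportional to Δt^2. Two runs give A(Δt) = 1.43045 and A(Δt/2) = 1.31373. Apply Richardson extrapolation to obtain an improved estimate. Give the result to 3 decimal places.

The leading error scales as Δt^2; refining by a factor of 2 reduces it by 2^2 = 4.
Extrapolated value = (4·A(Δt/2) − A(Δt)) / (4 − 1)
= (4·1.31373 − 1.43045) / 3
= 3.82447 / 3 = 1.27482

1.275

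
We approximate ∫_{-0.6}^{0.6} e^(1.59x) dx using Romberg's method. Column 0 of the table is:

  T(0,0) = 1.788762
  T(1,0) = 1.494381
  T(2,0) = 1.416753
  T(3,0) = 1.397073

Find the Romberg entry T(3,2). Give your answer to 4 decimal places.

1.3905

Richardson extrapolation on the trapezoidal column (denominator 4−1=3):
T(2,1) = (4·1.416753 − 1.494381) / 3 = 1.390877
T(3,1) = (4·1.397073 − 1.416753) / 3 = 1.390513
T(3,2) = 1.390513 + (1.390513 − 1.390877)/15 = 1.390489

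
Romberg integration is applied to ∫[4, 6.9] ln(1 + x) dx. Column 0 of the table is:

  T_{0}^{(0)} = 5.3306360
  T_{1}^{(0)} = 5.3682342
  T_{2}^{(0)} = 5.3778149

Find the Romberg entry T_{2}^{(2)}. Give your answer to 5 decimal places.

Richardson extrapolation on the trapezoidal column (denominator 4−1=3):
T_{1}^{(1)} = (4·5.3682342 − 5.3306360) / 3 = 5.3807669
T_{2}^{(1)} = (4·5.3778149 − 5.3682342) / 3 = 5.3810085
T_{2}^{(2)} = (16·5.3810085 − 5.3807669) / 15 = 5.3810246
(Column j=1 coincides with Simpson's rule on the same nodes.)

5.38102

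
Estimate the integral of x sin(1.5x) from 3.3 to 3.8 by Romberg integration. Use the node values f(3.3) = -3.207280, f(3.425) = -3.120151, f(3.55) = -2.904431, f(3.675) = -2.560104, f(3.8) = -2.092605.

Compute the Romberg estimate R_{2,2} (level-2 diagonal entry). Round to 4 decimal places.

R_{0,0} (trapezoid, 1 panel, h=0.5000): -1.324971
R_{1,0} (trapezoid, 2 panels, h=0.2500): -1.388593
R_{2,0} (trapezoid, 4 panels, h=0.1250): -1.404329
R_{1,1} = -1.388593 + (-1.388593 − (-1.324971))/3 = -1.409800
R_{2,1} = -1.404329 + (-1.404329 − (-1.388593))/3 = -1.409574
R_{2,2} = -1.409574 + (-1.409574 − (-1.409800))/15 = -1.409559

-1.4096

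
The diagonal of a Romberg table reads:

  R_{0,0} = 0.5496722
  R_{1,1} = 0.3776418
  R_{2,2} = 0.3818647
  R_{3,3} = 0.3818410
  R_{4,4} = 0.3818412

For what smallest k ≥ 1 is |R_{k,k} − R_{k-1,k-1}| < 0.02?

k = 2

|R_{1,1} − R_{0,0}| = 0.1720304 ≥ 0.02
|R_{2,2} − R_{1,1}| = 0.0042229 < 0.02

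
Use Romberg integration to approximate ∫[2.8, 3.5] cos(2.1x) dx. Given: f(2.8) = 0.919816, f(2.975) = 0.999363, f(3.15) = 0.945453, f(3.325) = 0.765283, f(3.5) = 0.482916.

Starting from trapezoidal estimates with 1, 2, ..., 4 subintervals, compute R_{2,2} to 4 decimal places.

0.6038

R_{0,0} (trapezoid, 1 panel, h=0.7000): 0.490956
R_{1,0} (trapezoid, 2 panels, h=0.3500): 0.576387
R_{2,0} (trapezoid, 4 panels, h=0.1750): 0.597006
R_{1,1} = 0.576387 + (0.576387 − 0.490956)/3 = 0.604864
R_{2,1} = 0.597006 + (0.597006 − 0.576387)/3 = 0.603879
R_{2,2} = 0.603879 + (0.603879 − 0.604864)/15 = 0.603813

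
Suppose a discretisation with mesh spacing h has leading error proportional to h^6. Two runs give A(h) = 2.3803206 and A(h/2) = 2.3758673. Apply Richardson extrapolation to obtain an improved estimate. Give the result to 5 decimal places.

2.37580

Extrapolated value = (64·A(h/2) − A(h)) / (64 − 1)
= (64·2.3758673 − 2.3803206) / 63
= 149.6751866 / 63 = 2.3757966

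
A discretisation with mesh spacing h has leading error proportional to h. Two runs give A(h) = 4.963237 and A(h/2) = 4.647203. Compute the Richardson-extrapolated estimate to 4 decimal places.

The leading error scales as h; refining by a factor of 2 reduces it by 2^1 = 2.
Extrapolated value = (2·A(h/2) − A(h)) / (2 − 1)
= (2·4.647203 − 4.963237) / 1
= 4.331169 / 1 = 4.331169

4.3312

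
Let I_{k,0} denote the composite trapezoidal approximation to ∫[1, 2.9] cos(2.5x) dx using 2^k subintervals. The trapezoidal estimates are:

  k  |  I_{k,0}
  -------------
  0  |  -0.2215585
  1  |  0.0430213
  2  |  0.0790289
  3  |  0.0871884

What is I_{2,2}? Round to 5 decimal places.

I_{1,1} = 0.0430213 + (0.0430213 − (-0.2215585))/3 = 0.1312146
I_{2,1} = 0.0790289 + (0.0790289 − 0.0430213)/3 = 0.0910314
I_{2,2} = (16·0.0910314 − 0.1312146) / 15 = 0.0883525

0.08835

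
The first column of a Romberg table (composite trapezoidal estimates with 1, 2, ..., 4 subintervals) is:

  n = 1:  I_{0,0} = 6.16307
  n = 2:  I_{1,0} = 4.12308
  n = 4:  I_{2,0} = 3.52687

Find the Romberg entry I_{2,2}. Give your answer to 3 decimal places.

3.320

Richardson extrapolation on the trapezoidal column (denominator 4−1=3):
I_{1,1} = (4·4.12308 − 6.16307) / 3 = 3.44308
I_{2,1} = 3.52687 + (3.52687 − 4.12308)/3 = 3.32813
I_{2,2} = 3.32813 + (3.32813 − 3.44308)/15 = 3.32047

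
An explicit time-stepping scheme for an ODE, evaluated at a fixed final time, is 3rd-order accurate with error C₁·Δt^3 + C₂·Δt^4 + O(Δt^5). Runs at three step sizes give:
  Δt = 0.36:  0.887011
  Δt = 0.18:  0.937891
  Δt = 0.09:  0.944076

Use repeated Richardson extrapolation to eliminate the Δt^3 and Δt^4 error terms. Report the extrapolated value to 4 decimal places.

First eliminate the Δt^3 term (factor 2^3 = 8):
  B₁ = (8·0.937891 − 0.887011)/7 = 0.945160
  B₂ = (8·0.944076 − 0.937891)/7 = 0.944960
Then eliminate the Δt^4 term (factor 2^4 = 16):
  (16·0.944960 − 0.945160)/15 = 0.944947

0.9449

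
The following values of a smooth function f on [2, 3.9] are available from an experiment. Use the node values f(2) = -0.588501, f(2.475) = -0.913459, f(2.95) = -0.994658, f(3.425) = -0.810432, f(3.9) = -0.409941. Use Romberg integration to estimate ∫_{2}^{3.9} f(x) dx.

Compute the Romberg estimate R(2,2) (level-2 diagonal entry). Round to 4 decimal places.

R(0,0) (trapezoid, 1 panel, h=1.9000): -0.948520
R(1,0) (trapezoid, 2 panels, h=0.9500): -1.419185
R(2,0) (trapezoid, 4 panels, h=0.4750): -1.528441
R(1,1) = -1.419185 + (-1.419185 − (-0.948520))/3 = -1.576073
R(2,1) = -1.528441 + (-1.528441 − (-1.419185))/3 = -1.564860
R(2,2) = -1.564860 + (-1.564860 − (-1.576073))/15 = -1.564112

-1.5641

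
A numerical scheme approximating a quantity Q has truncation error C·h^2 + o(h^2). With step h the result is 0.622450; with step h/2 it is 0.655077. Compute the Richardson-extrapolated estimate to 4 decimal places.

0.6660

Extrapolated value = (4·A(h/2) − A(h)) / (4 − 1)
= (4·0.655077 − 0.622450) / 3
= 1.997858 / 3 = 0.665953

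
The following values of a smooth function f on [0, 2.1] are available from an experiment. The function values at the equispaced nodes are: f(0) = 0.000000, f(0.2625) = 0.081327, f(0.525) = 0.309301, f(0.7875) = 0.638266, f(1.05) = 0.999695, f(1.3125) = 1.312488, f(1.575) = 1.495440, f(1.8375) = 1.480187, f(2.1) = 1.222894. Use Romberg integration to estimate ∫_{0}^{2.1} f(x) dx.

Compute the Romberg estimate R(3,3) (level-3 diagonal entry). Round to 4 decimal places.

R(0,0) (trapezoid, 1 panel, h=2.1000): 1.284039
R(1,0) (trapezoid, 2 panels, h=1.0500): 1.691699
R(2,0) (trapezoid, 4 panels, h=0.5250): 1.793339
R(3,0) (trapezoid, 8 panels, h=0.2625): 1.818640
R(1,1) = 1.691699 + (1.691699 − 1.284039)/3 = 1.827586
R(2,1) = 1.793339 + (1.793339 − 1.691699)/3 = 1.827219
R(3,1) = 1.818640 + (1.818640 − 1.793339)/3 = 1.827074
R(2,2) = 1.827219 + (1.827219 − 1.827586)/15 = 1.827195
R(3,2) = 1.827074 + (1.827074 − 1.827219)/15 = 1.827064
R(3,3) = 1.827064 + (1.827064 − 1.827195)/63 = 1.827062

1.8271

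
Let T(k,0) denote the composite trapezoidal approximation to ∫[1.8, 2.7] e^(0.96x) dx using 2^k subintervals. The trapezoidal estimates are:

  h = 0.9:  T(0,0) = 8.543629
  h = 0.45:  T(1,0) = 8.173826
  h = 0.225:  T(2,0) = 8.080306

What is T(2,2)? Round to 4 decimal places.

Richardson extrapolation on the trapezoidal column (denominator 4−1=3):
T(1,1) = 8.173826 + (8.173826 − 8.543629)/3 = 8.050558
T(2,1) = 8.080306 + (8.080306 − 8.173826)/3 = 8.049133
T(2,2) = (16·8.049133 − 8.050558) / 15 = 8.049038

8.0490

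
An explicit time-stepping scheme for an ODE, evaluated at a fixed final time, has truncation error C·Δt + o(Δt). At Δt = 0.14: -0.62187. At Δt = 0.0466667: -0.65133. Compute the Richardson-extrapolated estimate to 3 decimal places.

-0.666

Extrapolated value = (3·A(Δt/3) − A(Δt)) / (3 − 1)
= (3·(-0.65133) − (-0.62187)) / 2
= -1.33212 / 2 = -0.66606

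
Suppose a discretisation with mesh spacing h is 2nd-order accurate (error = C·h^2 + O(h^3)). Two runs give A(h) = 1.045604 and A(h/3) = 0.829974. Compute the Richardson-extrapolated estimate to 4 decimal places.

0.8030

The leading error scales as h^2; refining by a factor of 3 reduces it by 3^2 = 9.
Extrapolated value = (9·A(h/3) − A(h)) / (9 − 1)
= (9·0.829974 − 1.045604) / 8
= 6.424162 / 8 = 0.803020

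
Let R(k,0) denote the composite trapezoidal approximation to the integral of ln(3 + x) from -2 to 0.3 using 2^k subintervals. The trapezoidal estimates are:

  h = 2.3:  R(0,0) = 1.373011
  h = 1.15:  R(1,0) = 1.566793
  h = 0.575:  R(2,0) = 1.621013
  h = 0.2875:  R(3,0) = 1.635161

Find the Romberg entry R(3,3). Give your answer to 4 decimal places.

R(1,1) = 1.566793 + (1.566793 − 1.373011)/3 = 1.631387
R(2,1) = (4·1.621013 − 1.566793) / 3 = 1.639086
R(3,1) = (4·1.635161 − 1.621013) / 3 = 1.639877
R(2,2) = 1.639086 + (1.639086 − 1.631387)/15 = 1.639599
R(3,2) = 1.639877 + (1.639877 − 1.639086)/15 = 1.639930
R(3,3) = (64·1.639930 − 1.639599) / 63 = 1.639935

1.6399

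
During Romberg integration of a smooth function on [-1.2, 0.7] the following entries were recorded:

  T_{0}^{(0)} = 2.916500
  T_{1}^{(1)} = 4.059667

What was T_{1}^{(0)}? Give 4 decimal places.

3.7739

From T_{1}^{(1)} = (4·T_{1}^{(0)} − T_{0}^{(0)})/3, solve for T_{1}^{(0)}:
4·T_{1}^{(0)} = 3·4.059667 + 2.916500 = 15.095501
T_{1}^{(0)} = 3.773875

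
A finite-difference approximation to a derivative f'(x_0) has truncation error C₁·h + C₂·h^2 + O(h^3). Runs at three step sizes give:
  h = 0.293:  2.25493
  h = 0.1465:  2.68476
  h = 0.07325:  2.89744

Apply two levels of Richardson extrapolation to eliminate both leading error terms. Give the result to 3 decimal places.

First eliminate the h term (factor 2^1 = 2):
  B₁ = (2·2.68476 − 2.25493)/1 = 3.11459
  B₂ = (2·2.89744 − 2.68476)/1 = 3.11012
Then eliminate the h^2 term (factor 2^2 = 4):
  (4·3.11012 − 3.11459)/3 = 3.10863

3.109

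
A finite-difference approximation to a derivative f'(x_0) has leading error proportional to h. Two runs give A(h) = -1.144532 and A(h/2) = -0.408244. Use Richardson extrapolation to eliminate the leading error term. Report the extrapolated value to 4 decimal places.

0.3280

The leading error scales as h; refining by a factor of 2 reduces it by 2^1 = 2.
Extrapolated value = (2·A(h/2) − A(h)) / (2 − 1)
= (2·(-0.408244) − (-1.144532)) / 1
= 0.328044 / 1 = 0.328044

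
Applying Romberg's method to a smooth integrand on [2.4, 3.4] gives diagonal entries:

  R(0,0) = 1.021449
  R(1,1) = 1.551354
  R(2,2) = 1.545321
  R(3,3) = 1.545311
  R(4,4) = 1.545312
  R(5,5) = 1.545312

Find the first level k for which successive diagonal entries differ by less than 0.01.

k = 2

|R(1,1) − R(0,0)| = 0.529905 ≥ 0.01
|R(2,2) − R(1,1)| = 0.006033 < 0.01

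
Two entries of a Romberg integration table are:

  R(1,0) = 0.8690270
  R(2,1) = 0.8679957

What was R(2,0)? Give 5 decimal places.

0.86825

From R(2,1) = (4·R(2,0) − R(1,0))/3, solve for R(2,0):
4·R(2,0) = 3·0.8679957 + 0.8690270 = 3.4730141
R(2,0) = 0.8682535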